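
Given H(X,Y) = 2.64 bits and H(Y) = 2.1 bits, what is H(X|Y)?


H(X|Y) = H(X,Y) - H(Y) = 2.64 - 2.1 = 0.54

0.54 bits


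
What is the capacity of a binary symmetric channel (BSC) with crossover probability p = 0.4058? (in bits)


H(p) = -p*log2(p) - (1-p)*log2(1-p) = -0.4058*log2(0.4058) - 0.5942*log2(0.5942) = 0.528010 + 0.446232 = 0.9742. C = 1 - H(p) = 1 - 0.9742 = 0.0258

0.0258 bits


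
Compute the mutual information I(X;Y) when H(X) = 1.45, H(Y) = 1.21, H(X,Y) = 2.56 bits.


I(X;Y) = H(X) + H(Y) - H(X,Y) = 1.45 + 1.21 - 2.56 = 0.1

0.1 bits


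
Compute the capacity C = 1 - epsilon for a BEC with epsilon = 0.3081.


C = 1 - epsilon = 1 - 0.3081 = 0.6919

0.6919 bits


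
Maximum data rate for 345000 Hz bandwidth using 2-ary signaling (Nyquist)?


Rate = 2 * B * log2(M) = 2 * 345000 * 1.0 = 690000.0

690000.0 bps


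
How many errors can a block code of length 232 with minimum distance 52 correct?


Correction capability = floor((d-1)/2) = floor((52-1)/2) = 25

25 errors


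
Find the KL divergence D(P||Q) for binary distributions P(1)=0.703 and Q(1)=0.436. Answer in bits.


KL = p*log2(p/q) + (1-p)*log2((1-p)/(1-q)) = 0.703*log2(0.703/0.436) + 0.297*log2(0.297/0.564) = 0.2097

0.2097 bits


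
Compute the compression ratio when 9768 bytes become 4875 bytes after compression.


Ratio = original / compressed = 9768 / 4875 = 2.0037

2.0037


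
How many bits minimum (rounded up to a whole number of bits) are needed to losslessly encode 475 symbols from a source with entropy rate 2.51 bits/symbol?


Minimum bits >= n * H = 475 * 2.51 = 1192.25, rounded up to a whole number of bits = 1193

1193 bits


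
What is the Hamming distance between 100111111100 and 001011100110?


Count differing positions: ^ . ^ ^ . . . ^ ^ . ^ . = 6 differences

6


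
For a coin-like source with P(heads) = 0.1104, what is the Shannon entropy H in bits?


H = -p*log2(p) - (1-p)*log2(1-p). -0.1104*log2(0.1104) = 0.350982; -0.8896*log2(0.8896) = 0.150139. H = 0.350982 + 0.150139 = 0.5011

0.5011 bits


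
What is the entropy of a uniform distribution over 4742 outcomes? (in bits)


H = log2(n) = log2(4742) = 12.2113

12.2113 bits


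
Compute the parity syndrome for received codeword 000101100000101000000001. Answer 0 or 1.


Syndrome = XOR of all bits = 0 XOR 0 XOR 0 XOR 1 XOR 0 XOR 1 XOR 1 XOR 0 XOR 0 XOR 0 XOR 0 XOR 0 XOR 1 XOR 0 XOR 1 XOR 0 XOR 0 XOR 0 XOR 0 XOR 0 XOR 0 XOR 0 XOR 0 XOR 1 = 0

0


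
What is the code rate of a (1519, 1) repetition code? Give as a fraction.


Rate = k/n = 1/1519

1/1519


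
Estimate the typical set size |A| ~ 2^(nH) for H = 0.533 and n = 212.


log2|A_typical| = nH = 212 * 0.533 = 112.996, so |A_typical| ~ 2^112.996 = 1.036e+34

1.036e+34


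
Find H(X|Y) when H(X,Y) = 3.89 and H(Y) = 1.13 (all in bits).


H(X|Y) = H(X,Y) - H(Y) = 3.89 - 1.13 = 2.76

2.76 bits


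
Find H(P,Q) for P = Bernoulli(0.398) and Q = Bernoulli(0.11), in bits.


H(P,Q) = -p*log2(q) - (1-p)*log2(1-q). -0.398*log2(0.11) = 1.267401; -0.602*log2(0.89) = 0.101210. H(P,Q) = 1.267401 + 0.101210 = 1.3686

1.3686 bits


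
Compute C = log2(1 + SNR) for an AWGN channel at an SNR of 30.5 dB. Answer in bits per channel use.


SNR_linear = 10^(30.5/10) = 1122.0185; C = log2(1 + SNR_linear) = log2(1 + 1122.0185) = 10.1332

10.1332 bits/channel use


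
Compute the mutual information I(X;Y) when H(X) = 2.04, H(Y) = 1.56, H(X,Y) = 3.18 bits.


I(X;Y) = H(X) + H(Y) - H(X,Y) = 2.04 + 1.56 - 3.18 = 0.42

0.42 bits


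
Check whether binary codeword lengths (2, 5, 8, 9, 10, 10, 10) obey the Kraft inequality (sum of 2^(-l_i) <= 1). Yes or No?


Kraft sum = sum(2^(-l_i)) = 0.29, need <= 1. Result: satisfied (a binary prefix-free code with these lengths exists)

Yes


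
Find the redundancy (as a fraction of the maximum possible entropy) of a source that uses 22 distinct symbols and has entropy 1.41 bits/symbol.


H_max = log2(K) = log2(22) = 4.4594 bits/symbol. Redundancy = 1 - H/H_max = 1 - 1.41/4.4594 = 1 - 0.3162 = 0.6838

0.6838


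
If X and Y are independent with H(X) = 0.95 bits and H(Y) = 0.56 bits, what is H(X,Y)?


For independent variables, H(X,Y) = H(X) + H(Y) = 0.95 + 0.56 = 1.51

1.51 bits


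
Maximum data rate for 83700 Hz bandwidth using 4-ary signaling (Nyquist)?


Rate = 2 * B * log2(M) = 2 * 83700 * 2.0 = 334800.0

334800.0 bps


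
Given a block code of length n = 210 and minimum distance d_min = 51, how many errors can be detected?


Detection capability = d_min - 1 = 51 - 1 = 50

50 errors


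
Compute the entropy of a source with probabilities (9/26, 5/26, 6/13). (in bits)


H = -sum(p_i * log2(p_i)). Terms: -(9/26)*log2(9/26) = 0.529794; -(5/26)*log2(5/26) = 0.457406; -(6/13)*log2(6/13) = 0.514836. H = 0.529794 + 0.457406 + 0.514836 = 1.502

1.502 bits


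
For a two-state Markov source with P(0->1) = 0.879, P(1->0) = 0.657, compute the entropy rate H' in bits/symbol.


Stationary distribution: pi_0 = p10/(p01+p10) = 0.4277, pi_1 = 0.5723. Entropy rate H' = pi_0*H(p01) + pi_1*H(p10) = 0.4277*0.5322 + 0.5723*0.9277 = 0.7585

0.7585 bits/symbol


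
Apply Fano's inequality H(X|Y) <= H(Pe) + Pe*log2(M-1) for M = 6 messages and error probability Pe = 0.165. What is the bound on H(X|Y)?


H(Pe) = -Pe*log2(Pe) - (1-Pe)*log2(1-Pe) = -0.165*log2(0.165) - 0.835*log2(0.835) = 0.428911 + 0.217227 = 0.6461. Pe*log2(M-1) = 0.165*log2(5) = 0.383118. Bound = H(Pe) + Pe*log2(M-1) = 0.428911 + 0.217227 + 0.383118 = 1.0293

1.0293 bits


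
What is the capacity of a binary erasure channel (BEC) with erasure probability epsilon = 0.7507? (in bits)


C = 1 - epsilon = 1 - 0.7507 = 0.2493

0.2493 bits


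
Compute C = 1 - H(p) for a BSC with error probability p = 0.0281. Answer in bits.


H(p) = -p*log2(p) - (1-p)*log2(1-p) = -0.0281*log2(0.0281) - 0.9719*log2(0.9719) = 0.144807 + 0.039965 = 0.1848. C = 1 - H(p) = 1 - 0.1848 = 0.8152

0.8152 bits


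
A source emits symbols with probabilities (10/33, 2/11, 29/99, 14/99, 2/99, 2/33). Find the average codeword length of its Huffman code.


Huffman construction (repeatedly merge the two least-probable nodes; each merge adds 1 bit to every symbol beneath it): 2/99 + 2/33 = 8/99; 8/99 + 14/99 = 2/9; 2/11 + 2/9 = 40/99; 29/99 + 10/33 = 59/99; 40/99 + 59/99 = 1. Resulting codeword lengths (in the order the probabilities were given): (2, 2, 2, 3, 4, 4). L_avg = sum(p_i * l_i) = 10/33*2 + 2/11*2 + 29/99*2 + 14/99*3 + 2/99*4 + 2/33*4 = 76/33 = 2.303

2.303 bits


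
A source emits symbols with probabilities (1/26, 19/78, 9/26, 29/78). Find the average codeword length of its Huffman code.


Huffman construction (repeatedly merge the two least-probable nodes; each merge adds 1 bit to every symbol beneath it): 1/26 + 19/78 = 11/39; 11/39 + 9/26 = 49/78; 29/78 + 49/78 = 1. Resulting codeword lengths (in the order the probabilities were given): (3, 3, 2, 1). L_avg = sum(p_i * l_i) = 1/26*3 + 19/78*3 + 9/26*2 + 29/78*1 = 149/78 = 1.9103

1.9103 bits


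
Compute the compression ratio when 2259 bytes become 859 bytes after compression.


Ratio = original / compressed = 2259 / 859 = 2.6298

2.6298


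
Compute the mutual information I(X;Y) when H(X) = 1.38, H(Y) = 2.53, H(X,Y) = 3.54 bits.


I(X;Y) = H(X) + H(Y) - H(X,Y) = 1.38 + 2.53 - 3.54 = 0.37

0.37 bits


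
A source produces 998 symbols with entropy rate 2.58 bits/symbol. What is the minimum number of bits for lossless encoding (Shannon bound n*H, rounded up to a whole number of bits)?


Minimum bits >= n * H = 998 * 2.58 = 2574.84, rounded up to a whole number of bits = 2575

2575 bits


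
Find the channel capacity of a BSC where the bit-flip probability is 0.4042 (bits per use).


H(p) = -p*log2(p) - (1-p)*log2(1-p) = -0.4042*log2(0.4042) - 0.5958*log2(0.5958) = 0.528232 + 0.445122 = 0.9734. C = 1 - H(p) = 1 - 0.9734 = 0.0266

0.0266 bits


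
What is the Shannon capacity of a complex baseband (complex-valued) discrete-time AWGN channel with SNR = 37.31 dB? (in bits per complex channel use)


SNR_linear = 10^(37.31/10) = 5382.6978; C = log2(1 + SNR_linear) = log2(1 + 5382.6978) = 12.3944

12.3944 bits/channel use


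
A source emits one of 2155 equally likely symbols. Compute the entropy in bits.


H = log2(n) = log2(2155) = 11.0735

11.0735 bits


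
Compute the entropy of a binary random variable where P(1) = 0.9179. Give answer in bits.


H = -p*log2(p) - (1-p)*log2(1-p). -0.9179*log2(0.9179) = 0.113444; -0.0821*log2(0.0821) = 0.296092. H = 0.113444 + 0.296092 = 0.4095

0.4095 bits


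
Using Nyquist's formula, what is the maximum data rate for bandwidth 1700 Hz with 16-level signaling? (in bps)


Rate = 2 * B * log2(M) = 2 * 1700 * 4.0 = 13600.0

13600.0 bps


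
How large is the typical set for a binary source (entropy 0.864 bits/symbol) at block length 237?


log2|A_typical| = nH = 237 * 0.864 = 204.768, so |A_typical| ~ 2^204.768 = 4.378e+61

4.378e+61


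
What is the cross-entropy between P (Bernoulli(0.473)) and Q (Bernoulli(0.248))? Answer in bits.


H(P,Q) = -p*log2(q) - (1-p)*log2(1-q). -0.473*log2(0.248) = 0.951481; -0.527*log2(0.752) = 0.216700. H(P,Q) = 0.951481 + 0.216700 = 1.1682

1.1682 bits


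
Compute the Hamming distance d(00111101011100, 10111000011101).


Count differing positions: ^ . . . . ^ . ^ . . . . . ^ = 4 differences

4


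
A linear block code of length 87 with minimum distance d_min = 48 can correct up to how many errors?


Correction capability = floor((d-1)/2) = floor((48-1)/2) = 23

23 errors


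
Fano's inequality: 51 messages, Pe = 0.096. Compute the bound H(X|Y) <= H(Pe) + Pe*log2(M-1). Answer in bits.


H(Pe) = -Pe*log2(Pe) - (1-Pe)*log2(1-Pe) = -0.096*log2(0.096) - 0.904*log2(0.904) = 0.324559 + 0.131627 = 0.4562. Pe*log2(M-1) = 0.096*log2(50) = 0.541810. Bound = H(Pe) + Pe*log2(M-1) = 0.324559 + 0.131627 + 0.541810 = 0.998

0.998 bits


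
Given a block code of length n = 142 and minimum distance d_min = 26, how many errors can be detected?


Detection capability = d_min - 1 = 26 - 1 = 25

25 errors


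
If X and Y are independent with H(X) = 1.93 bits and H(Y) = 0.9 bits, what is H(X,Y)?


For independent variables, H(X,Y) = H(X) + H(Y) = 1.93 + 0.9 = 2.83

2.83 bits


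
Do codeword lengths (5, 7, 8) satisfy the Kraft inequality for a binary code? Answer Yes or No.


Kraft sum = sum(2^(-l_i)) = 0.043, need <= 1. Result: satisfied (a binary prefix-free code with these lengths exists)

Yes


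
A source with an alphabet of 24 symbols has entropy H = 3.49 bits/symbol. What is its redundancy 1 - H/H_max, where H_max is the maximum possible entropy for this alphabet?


H_max = log2(K) = log2(24) = 4.585 bits/symbol. Redundancy = 1 - H/H_max = 1 - 3.49/4.585 = 1 - 0.7612 = 0.2388

0.2388


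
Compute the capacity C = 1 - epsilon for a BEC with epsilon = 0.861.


C = 1 - epsilon = 1 - 0.861 = 0.139

0.139 bits


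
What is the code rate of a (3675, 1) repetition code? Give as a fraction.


Rate = k/n = 1/3675

1/3675


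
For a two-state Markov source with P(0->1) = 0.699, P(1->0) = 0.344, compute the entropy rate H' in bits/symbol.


Stationary distribution: pi_0 = p10/(p01+p10) = 0.3298, pi_1 = 0.6702. Entropy rate H' = pi_0*H(p01) + pi_1*H(p10) = 0.3298*0.8825 + 0.6702*0.9286 = 0.9134

0.9134 bits/symbol


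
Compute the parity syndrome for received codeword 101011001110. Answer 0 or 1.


Syndrome = XOR of all bits = 1 XOR 0 XOR 1 XOR 0 XOR 1 XOR 1 XOR 0 XOR 0 XOR 1 XOR 1 XOR 1 XOR 0 = 1

1


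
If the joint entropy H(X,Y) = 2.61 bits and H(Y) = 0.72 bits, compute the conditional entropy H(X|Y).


H(X|Y) = H(X,Y) - H(Y) = 2.61 - 0.72 = 1.89

1.89 bits


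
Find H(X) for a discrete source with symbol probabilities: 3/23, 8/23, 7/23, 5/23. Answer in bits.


H = -sum(p_i * log2(p_i)). Terms: -(3/23)*log2(3/23) = 0.383296; -(8/23)*log2(8/23) = 0.529935; -(7/23)*log2(7/23) = 0.522324; -(5/23)*log2(5/23) = 0.478616. H = 0.383296 + 0.529935 + 0.522324 + 0.478616 = 1.9142

1.9142 bits


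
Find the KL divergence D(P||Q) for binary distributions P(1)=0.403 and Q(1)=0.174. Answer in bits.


KL = p*log2(p/q) + (1-p)*log2((1-p)/(1-q)) = 0.403*log2(0.403/0.174) + 0.597*log2(0.597/0.826) = 0.2087

0.2087 bits


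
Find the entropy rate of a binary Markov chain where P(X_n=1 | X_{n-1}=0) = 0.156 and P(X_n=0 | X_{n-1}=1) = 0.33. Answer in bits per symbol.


Stationary distribution: pi_0 = p10/(p01+p10) = 0.679, pi_1 = 0.321. Entropy rate H' = pi_0*H(p01) + pi_1*H(p10) = 0.679*0.6247 + 0.321*0.9149 = 0.7178

0.7178 bits/symbol


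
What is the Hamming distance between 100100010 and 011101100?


Count differing positions: ^ ^ ^ . . ^ ^ ^ . = 6 differences

6


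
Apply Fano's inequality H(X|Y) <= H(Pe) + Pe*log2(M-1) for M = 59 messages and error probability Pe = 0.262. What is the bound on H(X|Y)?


H(Pe) = -Pe*log2(Pe) - (1-Pe)*log2(1-Pe) = -0.262*log2(0.262) - 0.738*log2(0.738) = 0.506279 + 0.323471 = 0.8297. Pe*log2(M-1) = 0.262*log2(58) = 1.534791. Bound = H(Pe) + Pe*log2(M-1) = 0.506279 + 0.323471 + 1.534791 = 2.3645

2.3645 bits


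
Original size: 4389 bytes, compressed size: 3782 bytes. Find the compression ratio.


Ratio = original / compressed = 4389 / 3782 = 1.1605

1.1605


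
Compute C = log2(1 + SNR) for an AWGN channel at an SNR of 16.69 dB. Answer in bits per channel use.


SNR_linear = 10^(16.69/10) = 46.6659; C = log2(1 + SNR_linear) = log2(1 + 46.6659) = 5.5749

5.5749 bits/channel use


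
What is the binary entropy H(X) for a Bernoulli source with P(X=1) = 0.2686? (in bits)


H = -p*log2(p) - (1-p)*log2(1-p). -0.2686*log2(0.2686) = 0.509392; -0.7314*log2(0.7314) = 0.330057. H = 0.509392 + 0.330057 = 0.8394

0.8394 bits


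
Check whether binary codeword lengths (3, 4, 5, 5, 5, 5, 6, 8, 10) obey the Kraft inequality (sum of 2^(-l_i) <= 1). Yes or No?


Kraft sum = sum(2^(-l_i)) = 0.333, need <= 1. Result: satisfied (a binary prefix-free code with these lengths exists)

Yes


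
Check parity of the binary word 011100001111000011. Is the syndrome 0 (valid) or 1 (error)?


Syndrome = XOR of all bits = 0 XOR 1 XOR 1 XOR 1 XOR 0 XOR 0 XOR 0 XOR 0 XOR 1 XOR 1 XOR 1 XOR 1 XOR 0 XOR 0 XOR 0 XOR 0 XOR 1 XOR 1 = 1

1


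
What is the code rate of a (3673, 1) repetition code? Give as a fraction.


Rate = k/n = 1/3673

1/3673


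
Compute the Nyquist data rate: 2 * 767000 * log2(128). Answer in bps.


Rate = 2 * B * log2(M) = 2 * 767000 * 7.0 = 10738000.0

10738000.0 bps


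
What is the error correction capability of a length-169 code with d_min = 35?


Correction capability = floor((d-1)/2) = floor((35-1)/2) = 17

17 errors


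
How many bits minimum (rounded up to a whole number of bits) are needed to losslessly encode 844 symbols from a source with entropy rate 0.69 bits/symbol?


Minimum bits >= n * H = 844 * 0.69 = 582.36, rounded up to a whole number of bits = 583

583 bits


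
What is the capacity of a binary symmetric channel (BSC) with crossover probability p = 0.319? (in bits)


H(p) = -p*log2(p) - (1-p)*log2(1-p) = -0.319*log2(0.319) - 0.681*log2(0.681) = 0.525831 + 0.377460 = 0.9033. C = 1 - H(p) = 1 - 0.9033 = 0.0967

0.0967 bits


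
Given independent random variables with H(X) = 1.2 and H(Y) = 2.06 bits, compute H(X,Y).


For independent variables, H(X,Y) = H(X) + H(Y) = 1.2 + 2.06 = 3.26

3.26 bits


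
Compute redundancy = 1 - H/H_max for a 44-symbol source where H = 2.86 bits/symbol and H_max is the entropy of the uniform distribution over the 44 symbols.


H_max = log2(K) = log2(44) = 5.4594 bits/symbol. Redundancy = 1 - H/H_max = 1 - 2.86/5.4594 = 1 - 0.5239 = 0.4761

0.4761


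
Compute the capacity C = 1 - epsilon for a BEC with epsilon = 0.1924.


C = 1 - epsilon = 1 - 0.1924 = 0.8076

0.8076 bits


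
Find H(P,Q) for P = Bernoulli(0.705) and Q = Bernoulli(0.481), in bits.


H(P,Q) = -p*log2(q) - (1-p)*log2(1-q). -0.705*log2(0.481) = 0.744403; -0.295*log2(0.519) = 0.279127. H(P,Q) = 0.744403 + 0.279127 = 1.0235

1.0235 bits


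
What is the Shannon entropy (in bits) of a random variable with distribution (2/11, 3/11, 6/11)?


H = -sum(p_i * log2(p_i)). Terms: -(2/11)*log2(2/11) = 0.447169; -(3/11)*log2(3/11) = 0.511219; -(6/11)*log2(6/11) = 0.476983. H = 0.447169 + 0.511219 + 0.476983 = 1.4354

1.4354 bits


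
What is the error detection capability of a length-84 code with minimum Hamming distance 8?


Detection capability = d_min - 1 = 8 - 1 = 7

7 errors


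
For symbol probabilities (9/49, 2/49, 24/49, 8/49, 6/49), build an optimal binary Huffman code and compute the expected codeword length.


Huffman construction (repeatedly merge the two least-probable nodes; each merge adds 1 bit to every symbol beneath it): 2/49 + 6/49 = 8/49; 8/49 + 8/49 = 16/49; 9/49 + 16/49 = 25/49; 24/49 + 25/49 = 1. Resulting codeword lengths (in the order the probabilities were given): (2, 4, 1, 3, 4). L_avg = sum(p_i * l_i) = 9/49*2 + 2/49*4 + 24/49*1 + 8/49*3 + 6/49*4 = 2

2.0 bits


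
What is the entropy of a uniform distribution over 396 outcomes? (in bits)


H = log2(n) = log2(396) = 8.6294

8.6294 bits


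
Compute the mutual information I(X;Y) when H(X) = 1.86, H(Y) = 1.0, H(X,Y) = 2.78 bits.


I(X;Y) = H(X) + H(Y) - H(X,Y) = 1.86 + 1.0 - 2.78 = 0.08

0.08 bits


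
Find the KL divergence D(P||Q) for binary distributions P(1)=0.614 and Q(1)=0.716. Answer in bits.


KL = p*log2(p/q) + (1-p)*log2((1-p)/(1-q)) = 0.614*log2(0.614/0.716) + 0.386*log2(0.386/0.284) = 0.0347

0.0347 bits


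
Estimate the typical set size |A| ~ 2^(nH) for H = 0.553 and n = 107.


log2|A_typical| = nH = 107 * 0.553 = 59.171, so |A_typical| ~ 2^59.171 = 6.490e+17

6.490e+17


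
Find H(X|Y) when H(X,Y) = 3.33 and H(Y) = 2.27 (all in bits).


H(X|Y) = H(X,Y) - H(Y) = 3.33 - 2.27 = 1.06

1.06 bits


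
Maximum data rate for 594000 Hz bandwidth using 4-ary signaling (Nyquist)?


Rate = 2 * B * log2(M) = 2 * 594000 * 2.0 = 2376000.0

2376000.0 bps


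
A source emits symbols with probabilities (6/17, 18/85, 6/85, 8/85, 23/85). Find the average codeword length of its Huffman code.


Huffman construction (repeatedly merge the two least-probable nodes; each merge adds 1 bit to every symbol beneath it): 6/85 + 8/85 = 14/85; 14/85 + 18/85 = 32/85; 23/85 + 6/17 = 53/85; 32/85 + 53/85 = 1. Resulting codeword lengths (in the order the probabilities were given): (2, 2, 3, 3, 2). L_avg = sum(p_i * l_i) = 6/17*2 + 18/85*2 + 6/85*3 + 8/85*3 + 23/85*2 = 184/85 = 2.1647

2.1647 bits


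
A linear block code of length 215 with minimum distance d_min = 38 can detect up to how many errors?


Detection capability = d_min - 1 = 38 - 1 = 37

37 errors


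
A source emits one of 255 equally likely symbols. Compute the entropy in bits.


H = log2(n) = log2(255) = 7.9944

7.9944 bits


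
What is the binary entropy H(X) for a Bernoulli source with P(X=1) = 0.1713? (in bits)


H = -p*log2(p) - (1-p)*log2(1-p). -0.1713*log2(0.1713) = 0.436028; -0.8287*log2(0.8287) = 0.224642. H = 0.436028 + 0.224642 = 0.6607

0.6607 bits


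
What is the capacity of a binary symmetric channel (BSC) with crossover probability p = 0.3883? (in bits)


H(p) = -p*log2(p) - (1-p)*log2(1-p) = -0.3883*log2(0.3883) - 0.6117*log2(0.6117) = 0.529935 + 0.433759 = 0.9637. C = 1 - H(p) = 1 - 0.9637 = 0.0363

0.0363 bits


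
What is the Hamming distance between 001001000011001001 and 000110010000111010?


Count differing positions: . . ^ ^ ^ ^ . ^ . . ^ ^ ^ ^ . . ^ ^ = 11 differences

11


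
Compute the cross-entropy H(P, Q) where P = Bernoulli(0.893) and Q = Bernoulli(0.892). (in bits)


H(P,Q) = -p*log2(q) - (1-p)*log2(1-q). -0.893*log2(0.892) = 0.147242; -0.107*log2(0.108) = 0.343566. H(P,Q) = 0.147242 + 0.343566 = 0.4908

0.4908 bits


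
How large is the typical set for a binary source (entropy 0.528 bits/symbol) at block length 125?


log2|A_typical| = nH = 125 * 0.528 = 66.0, so |A_typical| ~ 2^66.0 = 7.379e+19

7.379e+19


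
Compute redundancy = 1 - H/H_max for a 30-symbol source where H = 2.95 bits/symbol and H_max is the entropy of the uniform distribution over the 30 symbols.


H_max = log2(K) = log2(30) = 4.9069 bits/symbol. Redundancy = 1 - H/H_max = 1 - 2.95/4.9069 = 1 - 0.6012 = 0.3988

0.3988


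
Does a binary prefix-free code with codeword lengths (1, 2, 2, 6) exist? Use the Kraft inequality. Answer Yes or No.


Kraft sum = sum(2^(-l_i)) = 1.0156, need <= 1. Result: violated (a binary prefix-free code with these lengths cannot exist)

No


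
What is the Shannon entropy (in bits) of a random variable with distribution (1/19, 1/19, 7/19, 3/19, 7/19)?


H = -sum(p_i * log2(p_i)). Terms: -(1/19)*log2(1/19) = 0.223575; -(1/19)*log2(1/19) = 0.223575; -(7/19)*log2(7/19) = 0.530737; -(3/19)*log2(3/19) = 0.420468; -(7/19)*log2(7/19) = 0.530737. H = 0.223575 + 0.223575 + 0.530737 + 0.420468 + 0.530737 = 1.9291

1.9291 bits


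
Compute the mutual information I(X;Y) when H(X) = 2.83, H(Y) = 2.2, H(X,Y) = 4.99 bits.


I(X;Y) = H(X) + H(Y) - H(X,Y) = 2.83 + 2.2 - 4.99 = 0.04

0.04 bits


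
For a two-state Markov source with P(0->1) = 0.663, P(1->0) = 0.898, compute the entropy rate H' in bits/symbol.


Stationary distribution: pi_0 = p10/(p01+p10) = 0.5753, pi_1 = 0.4247. Entropy rate H' = pi_0*H(p01) + pi_1*H(p10) = 0.5753*0.9219 + 0.4247*0.4753 = 0.7322

0.7322 bits/symbol


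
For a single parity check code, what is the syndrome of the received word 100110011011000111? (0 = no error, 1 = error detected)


Syndrome = XOR of all bits = 1 XOR 0 XOR 0 XOR 1 XOR 1 XOR 0 XOR 0 XOR 1 XOR 1 XOR 0 XOR 1 XOR 1 XOR 0 XOR 0 XOR 0 XOR 1 XOR 1 XOR 1 = 0

0


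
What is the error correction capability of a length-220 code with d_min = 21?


Correction capability = floor((d-1)/2) = floor((21-1)/2) = 10

10 errors


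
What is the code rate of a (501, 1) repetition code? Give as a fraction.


Rate = k/n = 1/501

1/501


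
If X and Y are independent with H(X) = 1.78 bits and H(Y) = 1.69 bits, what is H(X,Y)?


For independent variables, H(X,Y) = H(X) + H(Y) = 1.78 + 1.69 = 3.47

3.47 bits


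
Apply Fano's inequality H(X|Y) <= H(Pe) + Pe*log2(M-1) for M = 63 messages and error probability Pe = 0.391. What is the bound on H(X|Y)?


H(Pe) = -Pe*log2(Pe) - (1-Pe)*log2(1-Pe) = -0.391*log2(0.391) - 0.609*log2(0.609) = 0.529711 + 0.435731 = 0.9654. Pe*log2(M-1) = 0.391*log2(62) = 2.328091. Bound = H(Pe) + Pe*log2(M-1) = 0.529711 + 0.435731 + 2.328091 = 3.2935

3.2935 bits


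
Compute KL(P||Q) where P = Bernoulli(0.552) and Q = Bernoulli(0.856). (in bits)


KL = p*log2(p/q) + (1-p)*log2((1-p)/(1-q)) = 0.552*log2(0.552/0.856) + 0.448*log2(0.448/0.144) = 0.3842

0.3842 bits


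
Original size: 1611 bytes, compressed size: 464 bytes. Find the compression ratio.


Ratio = original / compressed = 1611 / 464 = 3.472

3.472


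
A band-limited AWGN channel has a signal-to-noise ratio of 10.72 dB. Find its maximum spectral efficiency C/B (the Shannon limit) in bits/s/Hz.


SNR_linear = 10^(10.72/10) = 11.8032; C/B = log2(1 + SNR_linear) = log2(1 + 11.8032) = 3.6784

3.6784 bits/s/Hz


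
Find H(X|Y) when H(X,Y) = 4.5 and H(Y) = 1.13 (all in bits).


H(X|Y) = H(X,Y) - H(Y) = 4.5 - 1.13 = 3.37

3.37 bits


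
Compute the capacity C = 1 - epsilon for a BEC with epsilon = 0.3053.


C = 1 - epsilon = 1 - 0.3053 = 0.6947

0.6947 bits


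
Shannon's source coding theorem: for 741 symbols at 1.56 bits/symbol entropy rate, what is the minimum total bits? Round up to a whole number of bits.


Minimum bits >= n * H = 741 * 1.56 = 1155.96, rounded up to a whole number of bits = 1156

1156 bits


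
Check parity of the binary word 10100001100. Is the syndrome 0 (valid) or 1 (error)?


Syndrome = XOR of all bits = 1 XOR 0 XOR 1 XOR 0 XOR 0 XOR 0 XOR 0 XOR 1 XOR 1 XOR 0 XOR 0 = 0

0


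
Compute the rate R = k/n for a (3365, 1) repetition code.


Rate = k/n = 1/3365

1/3365


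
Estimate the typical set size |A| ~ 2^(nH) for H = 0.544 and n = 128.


log2|A_typical| = nH = 128 * 0.544 = 69.632, so |A_typical| ~ 2^69.632 = 9.148e+20

9.148e+20


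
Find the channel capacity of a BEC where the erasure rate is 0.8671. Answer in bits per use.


C = 1 - epsilon = 1 - 0.8671 = 0.1329

0.1329 bits


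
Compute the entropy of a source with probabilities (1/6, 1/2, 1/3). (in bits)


H = -sum(p_i * log2(p_i)). Terms: -(1/6)*log2(1/6) = 0.430827; -(1/2)*log2(1/2) = 0.500000; -(1/3)*log2(1/3) = 0.528321. H = 0.430827 + 0.500000 + 0.528321 = 1.4591

1.4591 bits


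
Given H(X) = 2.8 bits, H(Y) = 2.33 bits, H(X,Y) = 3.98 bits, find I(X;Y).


I(X;Y) = H(X) + H(Y) - H(X,Y) = 2.8 + 2.33 - 3.98 = 1.15

1.15 bits


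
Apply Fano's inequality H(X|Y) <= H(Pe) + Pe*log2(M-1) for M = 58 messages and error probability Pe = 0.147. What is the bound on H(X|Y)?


H(Pe) = -Pe*log2(Pe) - (1-Pe)*log2(1-Pe) = -0.147*log2(0.147) - 0.853*log2(0.853) = 0.406618 + 0.195663 = 0.6023. Pe*log2(M-1) = 0.147*log2(57) = 0.857435. Bound = H(Pe) + Pe*log2(M-1) = 0.406618 + 0.195663 + 0.857435 = 1.4597

1.4597 bits


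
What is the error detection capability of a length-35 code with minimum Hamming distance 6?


Detection capability = d_min - 1 = 6 - 1 = 5

5 errors


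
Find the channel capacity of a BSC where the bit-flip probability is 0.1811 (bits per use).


H(p) = -p*log2(p) - (1-p)*log2(1-p) = -0.1811*log2(0.1811) - 0.8189*log2(0.8189) = 0.446437 + 0.236040 = 0.6825. C = 1 - H(p) = 1 - 0.6825 = 0.3175

0.3175 bits


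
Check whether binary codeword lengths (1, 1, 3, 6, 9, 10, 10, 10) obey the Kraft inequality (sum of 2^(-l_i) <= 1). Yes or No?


Kraft sum = sum(2^(-l_i)) = 1.1455, need <= 1. Result: violated (a binary prefix-free code with these lengths cannot exist)

No


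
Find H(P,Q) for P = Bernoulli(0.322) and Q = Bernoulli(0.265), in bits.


H(P,Q) = -p*log2(q) - (1-p)*log2(1-q). -0.322*log2(0.265) = 0.616931; -0.678*log2(0.735) = 0.301157. H(P,Q) = 0.616931 + 0.301157 = 0.9181

0.9181 bits


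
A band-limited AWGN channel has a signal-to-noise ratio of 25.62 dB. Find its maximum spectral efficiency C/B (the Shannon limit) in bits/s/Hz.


SNR_linear = 10^(25.62/10) = 364.7539; C/B = log2(1 + SNR_linear) = log2(1 + 364.7539) = 8.5147

8.5147 bits/s/Hz


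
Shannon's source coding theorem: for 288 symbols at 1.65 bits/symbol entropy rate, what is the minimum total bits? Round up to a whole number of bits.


Minimum bits >= n * H = 288 * 1.65 = 475.2, rounded up to a whole number of bits = 476

476 bits


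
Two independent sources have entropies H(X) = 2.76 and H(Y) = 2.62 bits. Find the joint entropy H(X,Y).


For independent variables, H(X,Y) = H(X) + H(Y) = 2.76 + 2.62 = 5.38

5.38 bits


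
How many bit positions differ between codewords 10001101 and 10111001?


Count differing positions: . . ^ ^ . ^ . . = 3 differences

3


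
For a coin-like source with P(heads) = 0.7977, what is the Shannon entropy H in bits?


H = -p*log2(p) - (1-p)*log2(1-p). -0.7977*log2(0.7977) = 0.260115; -0.2023*log2(0.2023) = 0.466389. H = 0.260115 + 0.466389 = 0.7265

0.7265 bits


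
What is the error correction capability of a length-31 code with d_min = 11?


Correction capability = floor((d-1)/2) = floor((11-1)/2) = 5

5 errors


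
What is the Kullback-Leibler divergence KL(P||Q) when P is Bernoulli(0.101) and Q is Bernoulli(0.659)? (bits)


KL = p*log2(p/q) + (1-p)*log2((1-p)/(1-q)) = 0.101*log2(0.101/0.659) + 0.899*log2(0.899/0.341) = 0.984

0.984 bits


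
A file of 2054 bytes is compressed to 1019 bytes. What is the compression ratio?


Ratio = original / compressed = 2054 / 1019 = 2.0157

2.0157


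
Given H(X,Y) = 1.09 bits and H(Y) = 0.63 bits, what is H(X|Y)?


H(X|Y) = H(X,Y) - H(Y) = 1.09 - 0.63 = 0.46

0.46 bits


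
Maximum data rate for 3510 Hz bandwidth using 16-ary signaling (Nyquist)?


Rate = 2 * B * log2(M) = 2 * 3510 * 4.0 = 28080.0

28080.0 bps


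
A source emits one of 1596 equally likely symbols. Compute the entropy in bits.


H = log2(n) = log2(1596) = 10.6402

10.6402 bits


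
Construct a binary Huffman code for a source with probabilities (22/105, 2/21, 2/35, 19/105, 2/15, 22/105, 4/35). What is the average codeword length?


Huffman construction (repeatedly merge the two least-probable nodes; each merge adds 1 bit to every symbol beneath it): 2/35 + 2/21 = 16/105; 4/35 + 2/15 = 26/105; 16/105 + 19/105 = 1/3; 22/105 + 22/105 = 44/105; 26/105 + 1/3 = 61/105; 44/105 + 61/105 = 1. Resulting codeword lengths (in the order the probabilities were given): (2, 4, 4, 3, 3, 2, 3). L_avg = sum(p_i * l_i) = 22/105*2 + 2/21*4 + 2/35*4 + 19/105*3 + 2/15*3 + 22/105*2 + 4/35*3 = 41/15 = 2.7333

2.7333 bits


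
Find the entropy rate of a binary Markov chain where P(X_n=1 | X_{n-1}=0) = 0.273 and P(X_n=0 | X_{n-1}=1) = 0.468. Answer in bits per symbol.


Stationary distribution: pi_0 = p10/(p01+p10) = 0.6316, pi_1 = 0.3684. Entropy rate H' = pi_0*H(p01) + pi_1*H(p10) = 0.6316*0.8457 + 0.3684*0.997 = 0.9015

0.9015 bits/symbol


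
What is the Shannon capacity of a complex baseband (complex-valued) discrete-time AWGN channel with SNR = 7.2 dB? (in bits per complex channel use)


SNR_linear = 10^(7.2/10) = 5.2481; C = log2(1 + SNR_linear) = log2(1 + 5.2481) = 2.6434

2.6434 bits/channel use


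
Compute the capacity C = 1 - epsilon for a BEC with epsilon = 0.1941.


C = 1 - epsilon = 1 - 0.1941 = 0.8059

0.8059 bits


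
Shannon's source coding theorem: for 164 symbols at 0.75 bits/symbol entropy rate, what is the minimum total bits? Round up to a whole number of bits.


Minimum bits >= n * H = 164 * 0.75 = 123.0, rounded up to a whole number of bits = 123

123 bits


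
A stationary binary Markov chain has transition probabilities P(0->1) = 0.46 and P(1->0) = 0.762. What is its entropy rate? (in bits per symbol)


Stationary distribution: pi_0 = p10/(p01+p10) = 0.6236, pi_1 = 0.3764. Entropy rate H' = pi_0*H(p01) + pi_1*H(p10) = 0.6236*0.9954 + 0.3764*0.7917 = 0.9187

0.9187 bits/symbol


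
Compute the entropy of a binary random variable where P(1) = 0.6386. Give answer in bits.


H = -p*log2(p) - (1-p)*log2(1-p). -0.6386*log2(0.6386) = 0.413184; -0.3614*log2(0.3614) = 0.530655. H = 0.413184 + 0.530655 = 0.9438

0.9438 bits


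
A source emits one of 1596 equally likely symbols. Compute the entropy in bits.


H = log2(n) = log2(1596) = 10.6402

10.6402 bits


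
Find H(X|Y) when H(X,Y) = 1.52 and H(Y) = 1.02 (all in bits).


H(X|Y) = H(X,Y) - H(Y) = 1.52 - 1.02 = 0.5

0.5 bits


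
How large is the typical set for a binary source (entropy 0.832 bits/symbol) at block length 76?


log2|A_typical| = nH = 76 * 0.832 = 63.232, so |A_typical| ~ 2^63.232 = 1.083e+19

1.083e+19


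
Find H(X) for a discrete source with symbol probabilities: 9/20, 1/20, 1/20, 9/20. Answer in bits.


H = -sum(p_i * log2(p_i)). Terms: -(9/20)*log2(9/20) = 0.518401; -(1/20)*log2(1/20) = 0.216096; -(1/20)*log2(1/20) = 0.216096; -(9/20)*log2(9/20) = 0.518401. H = 0.518401 + 0.216096 + 0.216096 + 0.518401 = 1.469

1.469 bits


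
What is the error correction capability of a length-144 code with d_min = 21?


Correction capability = floor((d-1)/2) = floor((21-1)/2) = 10

10 errors


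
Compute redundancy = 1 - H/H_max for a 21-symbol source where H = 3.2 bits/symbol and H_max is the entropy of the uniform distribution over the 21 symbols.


H_max = log2(K) = log2(21) = 4.3923 bits/symbol. Redundancy = 1 - H/H_max = 1 - 3.2/4.3923 = 1 - 0.7285 = 0.2715

0.2715


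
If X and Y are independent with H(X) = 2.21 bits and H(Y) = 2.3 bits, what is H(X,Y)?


For independent variables, H(X,Y) = H(X) + H(Y) = 2.21 + 2.3 = 4.51

4.51 bits


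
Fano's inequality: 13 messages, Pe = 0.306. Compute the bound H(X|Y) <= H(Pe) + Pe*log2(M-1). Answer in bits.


H(Pe) = -Pe*log2(Pe) - (1-Pe)*log2(1-Pe) = -0.306*log2(0.306) - 0.694*log2(0.694) = 0.522769 + 0.365733 = 0.8885. Pe*log2(M-1) = 0.306*log2(12) = 1.096999. Bound = H(Pe) + Pe*log2(M-1) = 0.522769 + 0.365733 + 1.096999 = 1.9855

1.9855 bits


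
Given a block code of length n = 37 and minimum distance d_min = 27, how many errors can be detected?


Detection capability = d_min - 1 = 27 - 1 = 26

26 errors


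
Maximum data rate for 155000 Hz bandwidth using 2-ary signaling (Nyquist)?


Rate = 2 * B * log2(M) = 2 * 155000 * 1.0 = 310000.0

310000.0 bps


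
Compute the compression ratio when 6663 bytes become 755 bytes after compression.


Ratio = original / compressed = 6663 / 755 = 8.8252

8.8252


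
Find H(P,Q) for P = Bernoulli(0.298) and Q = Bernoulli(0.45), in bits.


H(P,Q) = -p*log2(q) - (1-p)*log2(1-q). -0.298*log2(0.45) = 0.343297; -0.702*log2(0.55) = 0.605473. H(P,Q) = 0.343297 + 0.605473 = 0.9488

0.9488 bits


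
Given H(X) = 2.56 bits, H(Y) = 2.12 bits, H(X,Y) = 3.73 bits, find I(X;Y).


I(X;Y) = H(X) + H(Y) - H(X,Y) = 2.56 + 2.12 - 3.73 = 0.95

0.95 bits


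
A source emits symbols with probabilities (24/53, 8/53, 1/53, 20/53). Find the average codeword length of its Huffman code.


Huffman construction (repeatedly merge the two least-probable nodes; each merge adds 1 bit to every symbol beneath it): 1/53 + 8/53 = 9/53; 9/53 + 20/53 = 29/53; 24/53 + 29/53 = 1. Resulting codeword lengths (in the order the probabilities were given): (1, 3, 3, 2). L_avg = sum(p_i * l_i) = 24/53*1 + 8/53*3 + 1/53*3 + 20/53*2 = 91/53 = 1.717

1.717 bits


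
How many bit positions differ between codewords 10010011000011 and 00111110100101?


Count differing positions: ^ . ^ . ^ ^ . ^ ^ . . ^ ^ . = 8 differences

8


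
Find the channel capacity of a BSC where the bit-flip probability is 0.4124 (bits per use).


H(p) = -p*log2(p) - (1-p)*log2(1-p) = -0.4124*log2(0.4124) - 0.5876*log2(0.5876) = 0.526999 + 0.450744 = 0.9777. C = 1 - H(p) = 1 - 0.9777 = 0.0223

0.0223 bits


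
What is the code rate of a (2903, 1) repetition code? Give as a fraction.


Rate = k/n = 1/2903

1/2903


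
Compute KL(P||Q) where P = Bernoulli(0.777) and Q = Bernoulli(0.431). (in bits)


KL = p*log2(p/q) + (1-p)*log2((1-p)/(1-q)) = 0.777*log2(0.777/0.431) + 0.223*log2(0.223/0.569) = 0.3593

0.3593 bits


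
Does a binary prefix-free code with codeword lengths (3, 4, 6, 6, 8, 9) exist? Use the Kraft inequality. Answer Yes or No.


Kraft sum = sum(2^(-l_i)) = 0.2246, need <= 1. Result: satisfied (a binary prefix-free code with these lengths exists)

Yes


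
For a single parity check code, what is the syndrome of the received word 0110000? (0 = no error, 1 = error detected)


Syndrome = XOR of all bits = 0 XOR 1 XOR 1 XOR 0 XOR 0 XOR 0 XOR 0 = 0

0


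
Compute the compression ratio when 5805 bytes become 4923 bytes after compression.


Ratio = original / compressed = 5805 / 4923 = 1.1792

1.1792


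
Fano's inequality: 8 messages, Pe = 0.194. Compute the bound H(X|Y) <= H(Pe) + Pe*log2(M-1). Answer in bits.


H(Pe) = -Pe*log2(Pe) - (1-Pe)*log2(1-Pe) = -0.194*log2(0.194) - 0.806*log2(0.806) = 0.458979 + 0.250785 = 0.7098. Pe*log2(M-1) = 0.194*log2(7) = 0.544627. Bound = H(Pe) + Pe*log2(M-1) = 0.458979 + 0.250785 + 0.544627 = 1.2544

1.2544 bits


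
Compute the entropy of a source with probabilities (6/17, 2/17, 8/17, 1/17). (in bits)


H = -sum(p_i * log2(p_i)). Terms: -(6/17)*log2(6/17) = 0.530294; -(2/17)*log2(2/17) = 0.363231; -(8/17)*log2(8/17) = 0.511747; -(1/17)*log2(1/17) = 0.240439. H = 0.530294 + 0.363231 + 0.511747 + 0.240439 = 1.6457

1.6457 bits


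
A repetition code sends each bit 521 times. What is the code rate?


Rate = k/n = 1/521

1/521


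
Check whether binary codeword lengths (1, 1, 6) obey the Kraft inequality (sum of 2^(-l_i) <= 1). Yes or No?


Kraft sum = sum(2^(-l_i)) = 1.0156, need <= 1. Result: violated (a binary prefix-free code with these lengths cannot exist)

No


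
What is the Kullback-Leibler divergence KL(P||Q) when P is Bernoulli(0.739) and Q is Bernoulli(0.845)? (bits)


KL = p*log2(p/q) + (1-p)*log2((1-p)/(1-q)) = 0.739*log2(0.739/0.845) + 0.261*log2(0.261/0.155) = 0.0533

0.0533 bits


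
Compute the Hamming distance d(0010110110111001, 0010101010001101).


Count differing positions: . . . . . ^ ^ ^ . . ^ ^ . ^ . . = 6 differences

6


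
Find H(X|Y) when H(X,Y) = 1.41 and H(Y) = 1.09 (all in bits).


H(X|Y) = H(X,Y) - H(Y) = 1.41 - 1.09 = 0.32

0.32 bits


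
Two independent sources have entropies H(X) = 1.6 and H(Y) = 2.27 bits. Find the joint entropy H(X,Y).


For independent variables, H(X,Y) = H(X) + H(Y) = 1.6 + 2.27 = 3.87

3.87 bits


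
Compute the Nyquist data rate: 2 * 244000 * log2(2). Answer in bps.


Rate = 2 * B * log2(M) = 2 * 244000 * 1.0 = 488000.0

488000.0 bps


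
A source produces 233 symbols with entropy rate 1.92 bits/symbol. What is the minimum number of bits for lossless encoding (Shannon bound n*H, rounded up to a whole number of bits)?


Minimum bits >= n * H = 233 * 1.92 = 447.36, rounded up to a whole number of bits = 448

448 bits


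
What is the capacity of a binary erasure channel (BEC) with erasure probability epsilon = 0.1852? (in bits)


C = 1 - epsilon = 1 - 0.1852 = 0.8148

0.8148 bits


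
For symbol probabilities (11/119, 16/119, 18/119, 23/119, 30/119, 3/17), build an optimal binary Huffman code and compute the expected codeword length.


Huffman construction (repeatedly merge the two least-probable nodes; each merge adds 1 bit to every symbol beneath it): 11/119 + 16/119 = 27/119; 18/119 + 3/17 = 39/119; 23/119 + 27/119 = 50/119; 30/119 + 39/119 = 69/119; 50/119 + 69/119 = 1. Resulting codeword lengths (in the order the probabilities were given): (3, 3, 3, 2, 2, 3). L_avg = sum(p_i * l_i) = 11/119*3 + 16/119*3 + 18/119*3 + 23/119*2 + 30/119*2 + 3/17*3 = 304/119 = 2.5546

2.5546 bits


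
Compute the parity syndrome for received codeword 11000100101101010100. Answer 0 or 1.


Syndrome = XOR of all bits = 1 XOR 1 XOR 0 XOR 0 XOR 0 XOR 1 XOR 0 XOR 0 XOR 1 XOR 0 XOR 1 XOR 1 XOR 0 XOR 1 XOR 0 XOR 1 XOR 0 XOR 1 XOR 0 XOR 0 = 1

1


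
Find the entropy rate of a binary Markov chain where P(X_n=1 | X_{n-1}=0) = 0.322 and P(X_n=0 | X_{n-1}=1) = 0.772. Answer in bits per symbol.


Stationary distribution: pi_0 = p10/(p01+p10) = 0.7057, pi_1 = 0.2943. Entropy rate H' = pi_0*H(p01) + pi_1*H(p10) = 0.7057*0.9065 + 0.2943*0.7745 = 0.8677

0.8677 bits/symbol


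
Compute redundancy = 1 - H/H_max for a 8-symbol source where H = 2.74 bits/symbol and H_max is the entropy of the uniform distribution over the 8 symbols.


H_max = log2(K) = log2(8) = 3.0 bits/symbol. Redundancy = 1 - H/H_max = 1 - 2.74/3.0 = 1 - 0.9133 = 0.0867

0.0867


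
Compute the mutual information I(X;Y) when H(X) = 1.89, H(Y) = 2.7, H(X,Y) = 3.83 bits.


I(X;Y) = H(X) + H(Y) - H(X,Y) = 1.89 + 2.7 - 3.83 = 0.76

0.76 bits


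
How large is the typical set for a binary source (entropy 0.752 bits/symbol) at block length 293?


log2|A_typical| = nH = 293 * 0.752 = 220.336, so |A_typical| ~ 2^220.336 = 2.127e+66

2.127e+66


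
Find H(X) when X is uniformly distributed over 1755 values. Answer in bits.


H = log2(n) = log2(1755) = 10.7773

10.7773 bits


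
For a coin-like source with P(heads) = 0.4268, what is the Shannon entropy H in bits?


H = -p*log2(p) - (1-p)*log2(1-p). -0.4268*log2(0.4268) = 0.524267; -0.5732*log2(0.5732) = 0.460216. H = 0.524267 + 0.460216 = 0.9845

0.9845 bits
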